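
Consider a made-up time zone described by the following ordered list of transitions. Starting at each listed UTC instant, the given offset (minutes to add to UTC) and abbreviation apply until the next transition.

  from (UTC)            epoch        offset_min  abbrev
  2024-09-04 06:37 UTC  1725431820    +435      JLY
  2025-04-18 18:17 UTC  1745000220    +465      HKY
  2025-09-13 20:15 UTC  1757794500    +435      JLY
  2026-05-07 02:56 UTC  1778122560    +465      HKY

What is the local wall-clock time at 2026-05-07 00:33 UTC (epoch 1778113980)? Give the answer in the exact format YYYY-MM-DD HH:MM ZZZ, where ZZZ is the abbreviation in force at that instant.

2026-05-07 07:48 JLY

Query: 2026-05-07 00:33 UTC
Rule 3/4 (JLY, +07:15): 2025-09-13 20:15 UTC ≤ query < 2026-05-07 02:56 UTC
0·60 + 33 + 435 = 468 min
468 = 0·1440 + 468; 468 = 7·60 + 48 → 07:48, same day
→ 2026-05-07 07:48 JLY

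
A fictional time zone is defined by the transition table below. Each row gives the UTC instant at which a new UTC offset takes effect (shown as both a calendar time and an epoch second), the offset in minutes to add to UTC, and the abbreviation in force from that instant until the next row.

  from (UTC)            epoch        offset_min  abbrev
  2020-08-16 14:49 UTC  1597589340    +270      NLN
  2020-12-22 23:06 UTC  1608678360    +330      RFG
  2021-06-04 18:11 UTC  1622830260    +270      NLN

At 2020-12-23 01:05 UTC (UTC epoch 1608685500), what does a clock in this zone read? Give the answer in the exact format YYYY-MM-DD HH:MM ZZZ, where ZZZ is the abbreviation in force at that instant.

2020-12-23 06:35 RFG

Query: 2020-12-23 01:05 UTC
Rule 2/3 (RFG, +05:30): 2020-12-22 23:06 UTC ≤ query < 2021-06-04 18:11 UTC
1·60 + 5 + 330 = 395 min
395 = 0·1440 + 395; 395 = 6·60 + 35 → 06:35, same day
→ 2020-12-23 06:35 RFG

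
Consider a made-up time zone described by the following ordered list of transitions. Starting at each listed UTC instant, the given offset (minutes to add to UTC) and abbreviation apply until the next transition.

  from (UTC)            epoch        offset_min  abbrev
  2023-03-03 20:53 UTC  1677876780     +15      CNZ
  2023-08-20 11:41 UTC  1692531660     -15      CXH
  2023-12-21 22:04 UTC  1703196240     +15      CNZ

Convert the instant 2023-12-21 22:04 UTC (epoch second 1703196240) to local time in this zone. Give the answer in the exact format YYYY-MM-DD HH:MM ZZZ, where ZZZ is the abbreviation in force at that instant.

Query: 2023-12-21 22:04 UTC
Rule 3/3 (CNZ, +00:15): 2023-12-21 22:04 UTC ≤ query < +∞
22·60 + 4 + 15 = 1339 min
1339 = 0·1440 + 1339; 1339 = 22·60 + 19 → 22:19, same day
→ 2023-12-21 22:19 CNZ

2023-12-21 22:19 CNZ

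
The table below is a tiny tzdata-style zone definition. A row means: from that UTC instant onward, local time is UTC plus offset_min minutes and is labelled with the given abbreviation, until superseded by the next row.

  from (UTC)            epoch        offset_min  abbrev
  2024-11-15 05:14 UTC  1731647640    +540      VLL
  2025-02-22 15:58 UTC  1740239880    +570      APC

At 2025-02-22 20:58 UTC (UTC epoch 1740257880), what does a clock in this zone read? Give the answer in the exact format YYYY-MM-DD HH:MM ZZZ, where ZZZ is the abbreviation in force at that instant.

Query: 2025-02-22 20:58 UTC
Rule 2/2 (APC, +09:30): 2025-02-22 15:58 UTC ≤ query < +∞
20·60 + 58 + 570 = 1828 min
1828 = 1·1440 + 388; 388 = 6·60 + 28 → 06:28, 2025-02-22 + 1 day = 2025-02-23
→ 2025-02-23 06:28 APC

2025-02-23 06:28 APC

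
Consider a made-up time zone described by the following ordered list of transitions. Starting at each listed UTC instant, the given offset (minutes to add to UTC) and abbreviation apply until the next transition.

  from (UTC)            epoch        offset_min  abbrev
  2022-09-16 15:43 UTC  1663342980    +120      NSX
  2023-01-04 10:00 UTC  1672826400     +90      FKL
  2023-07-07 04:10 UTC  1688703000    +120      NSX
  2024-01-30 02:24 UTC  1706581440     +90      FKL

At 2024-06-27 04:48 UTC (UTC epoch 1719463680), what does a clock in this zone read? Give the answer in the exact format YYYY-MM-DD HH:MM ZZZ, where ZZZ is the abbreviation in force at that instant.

2024-06-27 06:18 FKL

Query: 2024-06-27 04:48 UTC
Rule 4/4 (FKL, +01:30): 2024-01-30 02:24 UTC ≤ query < +∞
4·60 + 48 + 90 = 378 min
378 = 0·1440 + 378; 378 = 6·60 + 18 → 06:18, same day
→ 2024-06-27 06:18 FKL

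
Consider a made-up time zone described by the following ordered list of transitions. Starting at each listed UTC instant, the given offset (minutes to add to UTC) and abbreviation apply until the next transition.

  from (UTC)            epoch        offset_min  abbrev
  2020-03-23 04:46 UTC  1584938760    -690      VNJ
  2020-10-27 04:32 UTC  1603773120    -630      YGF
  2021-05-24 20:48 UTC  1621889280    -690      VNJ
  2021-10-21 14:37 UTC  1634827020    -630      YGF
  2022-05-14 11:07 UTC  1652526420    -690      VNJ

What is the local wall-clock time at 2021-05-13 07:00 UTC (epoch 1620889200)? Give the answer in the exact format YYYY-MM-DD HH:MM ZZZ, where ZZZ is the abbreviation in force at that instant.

Query: 2021-05-13 07:00 UTC
Rule 2/5 (YGF, -10:30): 2020-10-27 04:32 UTC ≤ query < 2021-05-24 20:48 UTC
7·60 + 0 - 630 = -210 min
-210 = -1·1440 + 1230; 1230 = 20·60 + 30 → 20:30, 2021-05-13 - 1 day = 2021-05-12
→ 2021-05-12 20:30 YGF

2021-05-12 20:30 YGF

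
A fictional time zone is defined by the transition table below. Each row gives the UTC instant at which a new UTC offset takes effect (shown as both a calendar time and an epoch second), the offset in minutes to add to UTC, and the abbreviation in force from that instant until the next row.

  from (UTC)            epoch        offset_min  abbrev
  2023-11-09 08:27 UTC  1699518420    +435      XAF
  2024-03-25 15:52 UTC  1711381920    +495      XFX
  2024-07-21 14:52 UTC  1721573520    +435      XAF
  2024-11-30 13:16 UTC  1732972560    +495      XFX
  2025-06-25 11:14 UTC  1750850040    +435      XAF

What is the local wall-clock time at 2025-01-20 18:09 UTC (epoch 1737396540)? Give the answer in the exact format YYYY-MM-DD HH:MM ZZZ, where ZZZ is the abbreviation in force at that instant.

Query: 2025-01-20 18:09 UTC
Rule 4/5 (XFX, +08:15): 2024-11-30 13:16 UTC ≤ query < 2025-06-25 11:14 UTC
18·60 + 9 + 495 = 1584 min
1584 = 1·1440 + 144; 144 = 2·60 + 24 → 02:24, 2025-01-20 + 1 day = 2025-01-21
→ 2025-01-21 02:24 XFX

2025-01-21 02:24 XFX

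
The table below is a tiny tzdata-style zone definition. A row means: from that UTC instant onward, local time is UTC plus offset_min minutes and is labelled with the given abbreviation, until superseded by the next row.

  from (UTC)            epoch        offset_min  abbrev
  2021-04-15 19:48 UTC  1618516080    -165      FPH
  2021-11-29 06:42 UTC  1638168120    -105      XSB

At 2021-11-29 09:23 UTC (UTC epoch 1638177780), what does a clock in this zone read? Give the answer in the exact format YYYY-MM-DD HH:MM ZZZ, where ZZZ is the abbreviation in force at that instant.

Query: 2021-11-29 09:23 UTC
Rule 2/2 (XSB, -01:45): 2021-11-29 06:42 UTC ≤ query < +∞
9·60 + 23 - 105 = 458 min
458 = 0·1440 + 458; 458 = 7·60 + 38 → 07:38, same day
→ 2021-11-29 07:38 XSB

2021-11-29 07:38 XSB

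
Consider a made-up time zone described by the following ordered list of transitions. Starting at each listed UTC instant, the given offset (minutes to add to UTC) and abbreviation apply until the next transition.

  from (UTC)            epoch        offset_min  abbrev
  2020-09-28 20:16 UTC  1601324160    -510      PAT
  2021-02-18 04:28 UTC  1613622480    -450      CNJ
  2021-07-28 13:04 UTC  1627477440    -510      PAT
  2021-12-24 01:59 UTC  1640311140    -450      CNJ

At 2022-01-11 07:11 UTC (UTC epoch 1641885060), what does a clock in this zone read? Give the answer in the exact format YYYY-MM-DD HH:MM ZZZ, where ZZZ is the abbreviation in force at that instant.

Query: 2022-01-11 07:11 UTC
Rule 4/4 (CNJ, -07:30): 2021-12-24 01:59 UTC ≤ query < +∞
7·60 + 11 - 450 = -19 min
-19 = -1·1440 + 1421; 1421 = 23·60 + 41 → 23:41, 2022-01-11 - 1 day = 2022-01-10
→ 2022-01-10 23:41 CNJ

2022-01-10 23:41 CNJ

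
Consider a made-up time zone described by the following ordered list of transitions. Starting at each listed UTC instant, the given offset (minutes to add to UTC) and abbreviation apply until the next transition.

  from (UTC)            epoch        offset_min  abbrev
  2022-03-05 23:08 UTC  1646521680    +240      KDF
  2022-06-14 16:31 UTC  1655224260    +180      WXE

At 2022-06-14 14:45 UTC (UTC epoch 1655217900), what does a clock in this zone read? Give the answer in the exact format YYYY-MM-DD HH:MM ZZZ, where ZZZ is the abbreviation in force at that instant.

Query: 2022-06-14 14:45 UTC
Rule 1/2 (KDF, +04:00): 2022-03-05 23:08 UTC ≤ query < 2022-06-14 16:31 UTC
14·60 + 45 + 240 = 1125 min
1125 = 0·1440 + 1125; 1125 = 18·60 + 45 → 18:45, same day
→ 2022-06-14 18:45 KDF

2022-06-14 18:45 KDF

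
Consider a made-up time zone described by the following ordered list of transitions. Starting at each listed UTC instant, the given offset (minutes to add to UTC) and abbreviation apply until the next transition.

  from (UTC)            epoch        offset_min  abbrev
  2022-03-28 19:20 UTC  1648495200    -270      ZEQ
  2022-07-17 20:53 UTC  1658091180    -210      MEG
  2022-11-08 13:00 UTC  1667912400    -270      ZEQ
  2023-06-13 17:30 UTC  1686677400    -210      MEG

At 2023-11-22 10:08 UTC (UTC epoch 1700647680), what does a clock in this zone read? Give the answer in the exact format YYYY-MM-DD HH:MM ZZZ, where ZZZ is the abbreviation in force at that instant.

2023-11-22 06:38 MEG

Query: 2023-11-22 10:08 UTC
Rule 4/4 (MEG, -03:30): 2023-06-13 17:30 UTC ≤ query < +∞
10·60 + 8 - 210 = 398 min
398 = 0·1440 + 398; 398 = 6·60 + 38 → 06:38, same day
→ 2023-11-22 06:38 MEG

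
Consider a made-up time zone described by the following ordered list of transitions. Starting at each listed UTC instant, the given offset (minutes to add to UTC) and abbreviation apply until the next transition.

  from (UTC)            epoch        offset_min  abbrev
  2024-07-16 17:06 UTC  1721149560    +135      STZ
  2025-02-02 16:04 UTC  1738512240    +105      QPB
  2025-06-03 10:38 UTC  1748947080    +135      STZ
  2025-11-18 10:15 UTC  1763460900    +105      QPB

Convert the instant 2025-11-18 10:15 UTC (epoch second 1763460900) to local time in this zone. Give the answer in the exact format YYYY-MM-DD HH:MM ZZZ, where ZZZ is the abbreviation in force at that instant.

2025-11-18 12:00 QPB

Query: 2025-11-18 10:15 UTC
Rule 4/4 (QPB, +01:45): 2025-11-18 10:15 UTC ≤ query < +∞
10·60 + 15 + 105 = 720 min
720 = 0·1440 + 720; 720 = 12·60 + 0 → 12:00, same day
→ 2025-11-18 12:00 QPB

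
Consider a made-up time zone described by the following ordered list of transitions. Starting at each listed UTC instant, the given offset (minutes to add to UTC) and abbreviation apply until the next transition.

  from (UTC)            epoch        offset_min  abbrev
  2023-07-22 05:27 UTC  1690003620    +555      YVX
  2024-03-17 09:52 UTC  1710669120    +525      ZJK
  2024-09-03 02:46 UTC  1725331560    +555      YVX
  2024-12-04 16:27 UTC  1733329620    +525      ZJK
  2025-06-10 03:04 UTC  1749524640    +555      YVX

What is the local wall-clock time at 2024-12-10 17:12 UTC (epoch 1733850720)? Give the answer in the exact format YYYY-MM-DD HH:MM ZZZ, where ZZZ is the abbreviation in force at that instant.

Query: 2024-12-10 17:12 UTC
Rule 4/5 (ZJK, +08:45): 2024-12-04 16:27 UTC ≤ query < 2025-06-10 03:04 UTC
17·60 + 12 + 525 = 1557 min
1557 = 1·1440 + 117; 117 = 1·60 + 57 → 01:57, 2024-12-10 + 1 day = 2024-12-11
→ 2024-12-11 01:57 ZJK

2024-12-11 01:57 ZJK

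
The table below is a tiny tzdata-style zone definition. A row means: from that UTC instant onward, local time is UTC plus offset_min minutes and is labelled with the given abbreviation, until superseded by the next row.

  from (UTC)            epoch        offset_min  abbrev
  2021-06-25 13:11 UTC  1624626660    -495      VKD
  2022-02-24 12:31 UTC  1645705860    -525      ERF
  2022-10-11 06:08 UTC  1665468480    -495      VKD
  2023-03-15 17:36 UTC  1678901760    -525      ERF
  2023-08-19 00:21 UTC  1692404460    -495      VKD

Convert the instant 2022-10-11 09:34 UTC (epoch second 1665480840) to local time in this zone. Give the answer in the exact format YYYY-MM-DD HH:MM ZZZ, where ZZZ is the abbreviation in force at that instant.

Query: 2022-10-11 09:34 UTC
Rule 3/5 (VKD, -08:15): 2022-10-11 06:08 UTC ≤ query < 2023-03-15 17:36 UTC
9·60 + 34 - 495 = 79 min
79 = 0·1440 + 79; 79 = 1·60 + 19 → 01:19, same day
→ 2022-10-11 01:19 VKD

2022-10-11 01:19 VKD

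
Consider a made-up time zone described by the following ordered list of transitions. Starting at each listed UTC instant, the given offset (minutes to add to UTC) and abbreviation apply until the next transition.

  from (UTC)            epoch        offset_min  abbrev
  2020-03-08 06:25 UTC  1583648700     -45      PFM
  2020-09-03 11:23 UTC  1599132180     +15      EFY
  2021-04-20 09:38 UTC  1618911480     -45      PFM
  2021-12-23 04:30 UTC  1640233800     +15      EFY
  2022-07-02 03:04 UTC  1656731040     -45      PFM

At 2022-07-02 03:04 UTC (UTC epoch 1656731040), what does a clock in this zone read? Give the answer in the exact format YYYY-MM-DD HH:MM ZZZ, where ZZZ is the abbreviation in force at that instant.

Query: 2022-07-02 03:04 UTC
Rule 5/5 (PFM, -00:45): 2022-07-02 03:04 UTC ≤ query < +∞
3·60 + 4 - 45 = 139 min
139 = 0·1440 + 139; 139 = 2·60 + 19 → 02:19, same day
→ 2022-07-02 02:19 PFM

2022-07-02 02:19 PFM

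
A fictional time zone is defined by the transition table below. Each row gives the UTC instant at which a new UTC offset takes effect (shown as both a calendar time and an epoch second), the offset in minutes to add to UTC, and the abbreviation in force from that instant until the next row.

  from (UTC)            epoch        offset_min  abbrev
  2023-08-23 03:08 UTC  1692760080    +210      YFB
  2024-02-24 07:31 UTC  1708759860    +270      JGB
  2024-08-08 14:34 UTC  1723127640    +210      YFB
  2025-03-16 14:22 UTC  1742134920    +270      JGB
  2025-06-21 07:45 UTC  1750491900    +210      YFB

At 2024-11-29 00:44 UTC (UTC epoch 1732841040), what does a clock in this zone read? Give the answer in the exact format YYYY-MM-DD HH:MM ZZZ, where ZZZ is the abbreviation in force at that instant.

Query: 2024-11-29 00:44 UTC
Rule 3/5 (YFB, +03:30): 2024-08-08 14:34 UTC ≤ query < 2025-03-16 14:22 UTC
0·60 + 44 + 210 = 254 min
254 = 0·1440 + 254; 254 = 4·60 + 14 → 04:14, same day
→ 2024-11-29 04:14 YFB

2024-11-29 04:14 YFB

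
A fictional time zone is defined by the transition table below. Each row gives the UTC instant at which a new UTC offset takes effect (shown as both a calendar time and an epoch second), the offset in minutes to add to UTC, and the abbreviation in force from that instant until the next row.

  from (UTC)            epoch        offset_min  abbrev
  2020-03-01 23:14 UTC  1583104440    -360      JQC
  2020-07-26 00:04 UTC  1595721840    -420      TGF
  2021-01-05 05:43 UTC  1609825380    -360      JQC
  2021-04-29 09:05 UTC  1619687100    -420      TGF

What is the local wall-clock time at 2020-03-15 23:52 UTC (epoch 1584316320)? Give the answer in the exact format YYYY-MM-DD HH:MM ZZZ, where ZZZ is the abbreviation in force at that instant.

2020-03-15 17:52 JQC

Query: 2020-03-15 23:52 UTC
Rule 1/4 (JQC, -06:00): 2020-03-01 23:14 UTC ≤ query < 2020-07-26 00:04 UTC
23·60 + 52 - 360 = 1072 min
1072 = 0·1440 + 1072; 1072 = 17·60 + 52 → 17:52, same day
→ 2020-03-15 17:52 JQC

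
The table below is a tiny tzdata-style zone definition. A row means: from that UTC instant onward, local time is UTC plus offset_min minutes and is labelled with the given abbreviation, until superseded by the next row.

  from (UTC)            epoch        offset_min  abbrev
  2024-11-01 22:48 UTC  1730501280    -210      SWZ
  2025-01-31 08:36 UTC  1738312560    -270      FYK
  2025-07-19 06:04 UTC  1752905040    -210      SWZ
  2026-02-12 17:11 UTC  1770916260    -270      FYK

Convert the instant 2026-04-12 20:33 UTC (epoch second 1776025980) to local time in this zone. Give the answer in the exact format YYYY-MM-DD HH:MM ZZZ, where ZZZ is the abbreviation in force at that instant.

Query: 2026-04-12 20:33 UTC
Rule 4/4 (FYK, -04:30): 2026-02-12 17:11 UTC ≤ query < +∞
20·60 + 33 - 270 = 963 min
963 = 0·1440 + 963; 963 = 16·60 + 3 → 16:03, same day
→ 2026-04-12 16:03 FYK

2026-04-12 16:03 FYK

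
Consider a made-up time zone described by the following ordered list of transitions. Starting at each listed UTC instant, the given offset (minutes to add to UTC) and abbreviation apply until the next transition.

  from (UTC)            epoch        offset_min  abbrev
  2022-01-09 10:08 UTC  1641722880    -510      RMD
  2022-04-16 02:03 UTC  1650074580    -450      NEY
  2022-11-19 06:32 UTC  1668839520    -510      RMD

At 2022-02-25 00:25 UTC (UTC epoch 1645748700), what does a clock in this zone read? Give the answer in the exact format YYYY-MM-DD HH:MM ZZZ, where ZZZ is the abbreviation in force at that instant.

Query: 2022-02-25 00:25 UTC
Rule 1/3 (RMD, -08:30): 2022-01-09 10:08 UTC ≤ query < 2022-04-16 02:03 UTC
0·60 + 25 - 510 = -485 min
-485 = -1·1440 + 955; 955 = 15·60 + 55 → 15:55, 2022-02-25 - 1 day = 2022-02-24
→ 2022-02-24 15:55 RMD

2022-02-24 15:55 RMD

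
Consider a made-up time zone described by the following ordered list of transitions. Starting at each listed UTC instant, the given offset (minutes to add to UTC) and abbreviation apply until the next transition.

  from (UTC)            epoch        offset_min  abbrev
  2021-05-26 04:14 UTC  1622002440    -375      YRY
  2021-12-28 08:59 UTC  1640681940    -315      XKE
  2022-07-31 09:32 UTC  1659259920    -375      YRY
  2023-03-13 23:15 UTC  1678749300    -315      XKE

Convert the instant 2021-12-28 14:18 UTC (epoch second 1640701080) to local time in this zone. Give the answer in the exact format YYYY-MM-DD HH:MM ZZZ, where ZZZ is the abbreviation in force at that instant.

2021-12-28 09:03 XKE

Query: 2021-12-28 14:18 UTC
Rule 2/4 (XKE, -05:15): 2021-12-28 08:59 UTC ≤ query < 2022-07-31 09:32 UTC
14·60 + 18 - 315 = 543 min
543 = 0·1440 + 543; 543 = 9·60 + 3 → 09:03, same day
→ 2021-12-28 09:03 XKE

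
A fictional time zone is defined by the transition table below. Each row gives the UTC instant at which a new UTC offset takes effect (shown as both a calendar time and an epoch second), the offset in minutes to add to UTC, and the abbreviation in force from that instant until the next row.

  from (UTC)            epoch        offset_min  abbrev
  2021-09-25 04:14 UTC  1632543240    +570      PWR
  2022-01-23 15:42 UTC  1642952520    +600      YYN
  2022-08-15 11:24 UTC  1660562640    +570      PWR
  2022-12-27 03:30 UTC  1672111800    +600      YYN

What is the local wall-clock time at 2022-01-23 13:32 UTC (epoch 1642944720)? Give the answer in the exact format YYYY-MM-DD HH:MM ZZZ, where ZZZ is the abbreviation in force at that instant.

Query: 2022-01-23 13:32 UTC
Rule 1/4 (PWR, +09:30): 2021-09-25 04:14 UTC ≤ query < 2022-01-23 15:42 UTC
13·60 + 32 + 570 = 1382 min
1382 = 0·1440 + 1382; 1382 = 23·60 + 2 → 23:02, same day
→ 2022-01-23 23:02 PWR

2022-01-23 23:02 PWR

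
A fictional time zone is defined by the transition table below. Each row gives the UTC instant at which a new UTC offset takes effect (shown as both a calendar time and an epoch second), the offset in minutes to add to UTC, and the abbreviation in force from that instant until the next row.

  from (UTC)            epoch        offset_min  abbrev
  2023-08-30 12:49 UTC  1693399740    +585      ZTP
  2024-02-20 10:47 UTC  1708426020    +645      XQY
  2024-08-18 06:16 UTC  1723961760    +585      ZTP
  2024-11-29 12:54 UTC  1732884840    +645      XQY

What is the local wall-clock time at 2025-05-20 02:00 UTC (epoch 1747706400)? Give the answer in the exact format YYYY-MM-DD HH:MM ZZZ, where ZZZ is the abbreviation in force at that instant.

Query: 2025-05-20 02:00 UTC
Rule 4/4 (XQY, +10:45): 2024-11-29 12:54 UTC ≤ query < +∞
2·60 + 0 + 645 = 765 min
765 = 0·1440 + 765; 765 = 12·60 + 45 → 12:45, same day
→ 2025-05-20 12:45 XQY

2025-05-20 12:45 XQY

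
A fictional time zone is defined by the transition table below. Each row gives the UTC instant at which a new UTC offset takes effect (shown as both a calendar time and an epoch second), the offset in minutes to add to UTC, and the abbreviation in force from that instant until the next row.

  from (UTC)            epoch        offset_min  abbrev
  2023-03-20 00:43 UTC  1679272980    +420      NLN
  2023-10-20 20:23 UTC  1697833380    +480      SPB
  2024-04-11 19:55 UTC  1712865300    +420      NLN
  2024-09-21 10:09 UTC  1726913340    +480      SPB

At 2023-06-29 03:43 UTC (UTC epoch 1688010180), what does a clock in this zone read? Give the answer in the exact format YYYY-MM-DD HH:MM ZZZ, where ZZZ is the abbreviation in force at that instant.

Query: 2023-06-29 03:43 UTC
Rule 1/4 (NLN, +07:00): 2023-03-20 00:43 UTC ≤ query < 2023-10-20 20:23 UTC
3·60 + 43 + 420 = 643 min
643 = 0·1440 + 643; 643 = 10·60 + 43 → 10:43, same day
→ 2023-06-29 10:43 NLN

2023-06-29 10:43 NLN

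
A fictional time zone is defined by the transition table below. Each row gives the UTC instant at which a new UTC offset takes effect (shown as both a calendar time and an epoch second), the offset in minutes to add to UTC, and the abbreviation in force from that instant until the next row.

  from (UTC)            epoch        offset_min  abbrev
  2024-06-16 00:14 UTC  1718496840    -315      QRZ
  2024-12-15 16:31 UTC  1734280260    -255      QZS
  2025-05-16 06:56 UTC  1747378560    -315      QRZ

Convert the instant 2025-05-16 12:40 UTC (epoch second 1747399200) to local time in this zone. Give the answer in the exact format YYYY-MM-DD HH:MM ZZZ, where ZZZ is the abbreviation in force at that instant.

Query: 2025-05-16 12:40 UTC
Rule 3/3 (QRZ, -05:15): 2025-05-16 06:56 UTC ≤ query < +∞
12·60 + 40 - 315 = 445 min
445 = 0·1440 + 445; 445 = 7·60 + 25 → 07:25, same day
→ 2025-05-16 07:25 QRZ

2025-05-16 07:25 QRZ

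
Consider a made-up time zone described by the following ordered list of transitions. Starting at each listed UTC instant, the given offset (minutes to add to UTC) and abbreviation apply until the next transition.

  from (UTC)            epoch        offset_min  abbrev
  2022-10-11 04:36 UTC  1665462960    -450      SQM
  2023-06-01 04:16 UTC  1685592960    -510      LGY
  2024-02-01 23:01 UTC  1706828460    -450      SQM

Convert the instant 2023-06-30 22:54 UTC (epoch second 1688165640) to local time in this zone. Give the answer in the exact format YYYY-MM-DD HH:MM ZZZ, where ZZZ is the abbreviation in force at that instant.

2023-06-30 14:24 LGY

Query: 2023-06-30 22:54 UTC
Rule 2/3 (LGY, -08:30): 2023-06-01 04:16 UTC ≤ query < 2024-02-01 23:01 UTC
22·60 + 54 - 510 = 864 min
864 = 0·1440 + 864; 864 = 14·60 + 24 → 14:24, same day
→ 2023-06-30 14:24 LGY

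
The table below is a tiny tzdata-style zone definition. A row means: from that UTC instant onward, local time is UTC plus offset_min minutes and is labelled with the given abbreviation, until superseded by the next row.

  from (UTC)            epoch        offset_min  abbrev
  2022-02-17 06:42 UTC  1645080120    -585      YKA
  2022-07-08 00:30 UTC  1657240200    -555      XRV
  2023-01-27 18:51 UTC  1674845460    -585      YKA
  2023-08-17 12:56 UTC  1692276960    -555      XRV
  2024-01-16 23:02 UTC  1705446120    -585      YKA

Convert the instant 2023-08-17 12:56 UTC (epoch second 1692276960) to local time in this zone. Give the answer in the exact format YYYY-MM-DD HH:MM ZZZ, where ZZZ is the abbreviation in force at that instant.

2023-08-17 03:41 XRV

Query: 2023-08-17 12:56 UTC
Rule 4/5 (XRV, -09:15): 2023-08-17 12:56 UTC ≤ query < 2024-01-16 23:02 UTC
12·60 + 56 - 555 = 221 min
221 = 0·1440 + 221; 221 = 3·60 + 41 → 03:41, same day
→ 2023-08-17 03:41 XRV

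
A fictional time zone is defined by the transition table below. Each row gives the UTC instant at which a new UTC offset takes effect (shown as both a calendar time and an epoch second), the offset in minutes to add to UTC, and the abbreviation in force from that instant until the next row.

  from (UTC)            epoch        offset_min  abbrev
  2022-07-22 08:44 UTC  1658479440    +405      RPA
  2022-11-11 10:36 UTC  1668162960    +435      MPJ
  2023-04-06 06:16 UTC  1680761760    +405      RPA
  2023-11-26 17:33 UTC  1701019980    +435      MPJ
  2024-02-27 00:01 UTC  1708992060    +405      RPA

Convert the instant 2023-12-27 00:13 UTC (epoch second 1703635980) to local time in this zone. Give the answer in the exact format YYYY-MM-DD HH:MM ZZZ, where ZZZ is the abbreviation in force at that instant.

2023-12-27 07:28 MPJ

Query: 2023-12-27 00:13 UTC
Rule 4/5 (MPJ, +07:15): 2023-11-26 17:33 UTC ≤ query < 2024-02-27 00:01 UTC
0·60 + 13 + 435 = 448 min
448 = 0·1440 + 448; 448 = 7·60 + 28 → 07:28, same day
→ 2023-12-27 07:28 MPJ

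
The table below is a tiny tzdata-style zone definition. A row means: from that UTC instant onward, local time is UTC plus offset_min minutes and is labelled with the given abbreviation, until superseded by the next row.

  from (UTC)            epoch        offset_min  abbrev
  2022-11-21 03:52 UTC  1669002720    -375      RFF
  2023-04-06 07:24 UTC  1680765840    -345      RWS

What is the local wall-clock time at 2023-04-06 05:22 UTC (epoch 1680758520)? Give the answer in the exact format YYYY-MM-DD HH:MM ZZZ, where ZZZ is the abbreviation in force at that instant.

Query: 2023-04-06 05:22 UTC
Rule 1/2 (RFF, -06:15): 2022-11-21 03:52 UTC ≤ query < 2023-04-06 07:24 UTC
5·60 + 22 - 375 = -53 min
-53 = -1·1440 + 1387; 1387 = 23·60 + 7 → 23:07, 2023-04-06 - 1 day = 2023-04-05
→ 2023-04-05 23:07 RFF

2023-04-05 23:07 RFF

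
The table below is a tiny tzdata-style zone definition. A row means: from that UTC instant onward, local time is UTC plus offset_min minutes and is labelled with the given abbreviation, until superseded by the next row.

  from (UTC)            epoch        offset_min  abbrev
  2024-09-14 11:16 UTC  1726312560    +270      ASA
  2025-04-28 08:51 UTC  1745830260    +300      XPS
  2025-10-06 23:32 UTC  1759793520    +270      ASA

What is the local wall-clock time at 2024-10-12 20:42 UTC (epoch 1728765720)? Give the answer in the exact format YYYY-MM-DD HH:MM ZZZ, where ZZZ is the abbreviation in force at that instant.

Query: 2024-10-12 20:42 UTC
Rule 1/3 (ASA, +04:30): 2024-09-14 11:16 UTC ≤ query < 2025-04-28 08:51 UTC
20·60 + 42 + 270 = 1512 min
1512 = 1·1440 + 72; 72 = 1·60 + 12 → 01:12, 2024-10-12 + 1 day = 2024-10-13
→ 2024-10-13 01:12 ASA

2024-10-13 01:12 ASA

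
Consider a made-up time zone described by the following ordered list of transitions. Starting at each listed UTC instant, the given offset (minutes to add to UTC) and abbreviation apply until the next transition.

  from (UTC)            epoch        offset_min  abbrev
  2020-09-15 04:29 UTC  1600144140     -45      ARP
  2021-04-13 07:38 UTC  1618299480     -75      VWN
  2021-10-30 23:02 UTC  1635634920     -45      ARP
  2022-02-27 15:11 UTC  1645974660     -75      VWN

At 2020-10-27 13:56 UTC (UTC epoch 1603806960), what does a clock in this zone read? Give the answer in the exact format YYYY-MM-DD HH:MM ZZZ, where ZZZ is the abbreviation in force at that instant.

2020-10-27 13:11 ARP

Query: 2020-10-27 13:56 UTC
Rule 1/4 (ARP, -00:45): 2020-09-15 04:29 UTC ≤ query < 2021-04-13 07:38 UTC
13·60 + 56 - 45 = 791 min
791 = 0·1440 + 791; 791 = 13·60 + 11 → 13:11, same day
→ 2020-10-27 13:11 ARP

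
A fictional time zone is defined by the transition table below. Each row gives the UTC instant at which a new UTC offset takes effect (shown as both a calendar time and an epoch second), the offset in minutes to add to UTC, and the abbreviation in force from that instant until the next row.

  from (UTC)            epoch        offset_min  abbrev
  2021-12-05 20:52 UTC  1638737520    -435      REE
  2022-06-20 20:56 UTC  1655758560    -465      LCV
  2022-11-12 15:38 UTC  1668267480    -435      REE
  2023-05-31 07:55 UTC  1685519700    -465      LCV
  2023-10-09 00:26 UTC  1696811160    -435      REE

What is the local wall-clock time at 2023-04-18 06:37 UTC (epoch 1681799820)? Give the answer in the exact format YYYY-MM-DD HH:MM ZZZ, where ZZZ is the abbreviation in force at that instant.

Query: 2023-04-18 06:37 UTC
Rule 3/5 (REE, -07:15): 2022-11-12 15:38 UTC ≤ query < 2023-05-31 07:55 UTC
6·60 + 37 - 435 = -38 min
-38 = -1·1440 + 1402; 1402 = 23·60 + 22 → 23:22, 2023-04-18 - 1 day = 2023-04-17
→ 2023-04-17 23:22 REE

2023-04-17 23:22 REE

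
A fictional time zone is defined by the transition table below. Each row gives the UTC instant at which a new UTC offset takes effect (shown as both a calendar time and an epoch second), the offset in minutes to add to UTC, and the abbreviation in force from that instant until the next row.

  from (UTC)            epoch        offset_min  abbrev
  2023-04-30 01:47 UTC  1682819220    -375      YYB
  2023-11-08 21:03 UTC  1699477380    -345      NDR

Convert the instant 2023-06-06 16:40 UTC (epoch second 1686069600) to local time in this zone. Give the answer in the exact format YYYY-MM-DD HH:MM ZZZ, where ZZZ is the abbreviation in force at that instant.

Query: 2023-06-06 16:40 UTC
Rule 1/2 (YYB, -06:15): 2023-04-30 01:47 UTC ≤ query < 2023-11-08 21:03 UTC
16·60 + 40 - 375 = 625 min
625 = 0·1440 + 625; 625 = 10·60 + 25 → 10:25, same day
→ 2023-06-06 10:25 YYB

2023-06-06 10:25 YYB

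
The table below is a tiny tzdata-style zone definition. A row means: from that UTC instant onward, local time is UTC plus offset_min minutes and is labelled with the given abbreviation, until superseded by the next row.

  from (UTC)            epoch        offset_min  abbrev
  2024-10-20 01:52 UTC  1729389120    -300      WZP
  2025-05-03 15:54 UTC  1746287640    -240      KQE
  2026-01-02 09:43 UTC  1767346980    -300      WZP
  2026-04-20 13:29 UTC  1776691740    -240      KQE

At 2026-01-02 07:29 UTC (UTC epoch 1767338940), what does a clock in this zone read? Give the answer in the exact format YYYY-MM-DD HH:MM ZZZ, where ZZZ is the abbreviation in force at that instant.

2026-01-02 03:29 KQE

Query: 2026-01-02 07:29 UTC
Rule 2/4 (KQE, -04:00): 2025-05-03 15:54 UTC ≤ query < 2026-01-02 09:43 UTC
7·60 + 29 - 240 = 209 min
209 = 0·1440 + 209; 209 = 3·60 + 29 → 03:29, same day
→ 2026-01-02 03:29 KQE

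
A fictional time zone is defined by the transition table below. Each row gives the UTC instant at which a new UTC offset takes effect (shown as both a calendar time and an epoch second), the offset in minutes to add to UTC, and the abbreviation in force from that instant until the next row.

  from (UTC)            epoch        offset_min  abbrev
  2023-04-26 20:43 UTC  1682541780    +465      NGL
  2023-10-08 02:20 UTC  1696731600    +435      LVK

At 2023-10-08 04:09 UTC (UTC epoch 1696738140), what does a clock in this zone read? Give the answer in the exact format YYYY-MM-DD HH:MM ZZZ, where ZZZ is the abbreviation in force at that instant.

2023-10-08 11:24 LVK

Query: 2023-10-08 04:09 UTC
Rule 2/2 (LVK, +07:15): 2023-10-08 02:20 UTC ≤ query < +∞
4·60 + 9 + 435 = 684 min
684 = 0·1440 + 684; 684 = 11·60 + 24 → 11:24, same day
→ 2023-10-08 11:24 LVK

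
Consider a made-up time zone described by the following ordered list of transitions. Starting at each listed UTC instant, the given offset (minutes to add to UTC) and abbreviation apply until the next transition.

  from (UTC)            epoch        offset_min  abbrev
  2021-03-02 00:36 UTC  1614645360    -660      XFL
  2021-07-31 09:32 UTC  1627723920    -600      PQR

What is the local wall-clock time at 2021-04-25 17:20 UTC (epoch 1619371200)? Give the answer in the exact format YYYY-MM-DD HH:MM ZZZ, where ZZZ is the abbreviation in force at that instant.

2021-04-25 06:20 XFL

Query: 2021-04-25 17:20 UTC
Rule 1/2 (XFL, -11:00): 2021-03-02 00:36 UTC ≤ query < 2021-07-31 09:32 UTC
17·60 + 20 - 660 = 380 min
380 = 0·1440 + 380; 380 = 6·60 + 20 → 06:20, same day
→ 2021-04-25 06:20 XFL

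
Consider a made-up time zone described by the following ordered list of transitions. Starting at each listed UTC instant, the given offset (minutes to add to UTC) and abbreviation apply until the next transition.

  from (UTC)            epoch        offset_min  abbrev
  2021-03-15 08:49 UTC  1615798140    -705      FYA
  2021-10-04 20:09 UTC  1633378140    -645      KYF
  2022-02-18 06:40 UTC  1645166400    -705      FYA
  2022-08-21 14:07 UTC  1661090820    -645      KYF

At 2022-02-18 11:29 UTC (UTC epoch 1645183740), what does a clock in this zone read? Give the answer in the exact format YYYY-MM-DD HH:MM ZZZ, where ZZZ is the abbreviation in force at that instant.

Query: 2022-02-18 11:29 UTC
Rule 3/4 (FYA, -11:45): 2022-02-18 06:40 UTC ≤ query < 2022-08-21 14:07 UTC
11·60 + 29 - 705 = -16 min
-16 = -1·1440 + 1424; 1424 = 23·60 + 44 → 23:44, 2022-02-18 - 1 day = 2022-02-17
→ 2022-02-17 23:44 FYA

2022-02-17 23:44 FYA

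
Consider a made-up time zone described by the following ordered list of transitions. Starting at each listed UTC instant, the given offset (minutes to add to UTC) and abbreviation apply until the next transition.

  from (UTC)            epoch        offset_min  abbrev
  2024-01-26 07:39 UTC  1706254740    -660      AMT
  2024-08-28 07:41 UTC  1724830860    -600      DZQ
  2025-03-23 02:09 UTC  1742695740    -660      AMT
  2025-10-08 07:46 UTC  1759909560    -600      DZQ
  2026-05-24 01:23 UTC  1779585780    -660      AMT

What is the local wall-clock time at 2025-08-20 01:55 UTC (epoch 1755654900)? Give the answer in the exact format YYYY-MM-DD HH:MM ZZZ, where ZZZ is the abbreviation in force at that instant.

2025-08-19 14:55 AMT

Query: 2025-08-20 01:55 UTC
Rule 3/5 (AMT, -11:00): 2025-03-23 02:09 UTC ≤ query < 2025-10-08 07:46 UTC
1·60 + 55 - 660 = -545 min
-545 = -1·1440 + 895; 895 = 14·60 + 55 → 14:55, 2025-08-20 - 1 day = 2025-08-19
→ 2025-08-19 14:55 AMT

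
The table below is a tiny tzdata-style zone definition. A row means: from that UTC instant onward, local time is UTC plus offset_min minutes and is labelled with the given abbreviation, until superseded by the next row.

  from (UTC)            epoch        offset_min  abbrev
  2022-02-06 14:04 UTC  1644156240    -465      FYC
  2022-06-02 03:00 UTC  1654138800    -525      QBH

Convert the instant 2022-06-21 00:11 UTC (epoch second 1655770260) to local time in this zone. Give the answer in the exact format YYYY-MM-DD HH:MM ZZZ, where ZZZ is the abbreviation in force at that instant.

2022-06-20 15:26 QBH

Query: 2022-06-21 00:11 UTC
Rule 2/2 (QBH, -08:45): 2022-06-02 03:00 UTC ≤ query < +∞
0·60 + 11 - 525 = -514 min
-514 = -1·1440 + 926; 926 = 15·60 + 26 → 15:26, 2022-06-21 - 1 day = 2022-06-20
→ 2022-06-20 15:26 QBH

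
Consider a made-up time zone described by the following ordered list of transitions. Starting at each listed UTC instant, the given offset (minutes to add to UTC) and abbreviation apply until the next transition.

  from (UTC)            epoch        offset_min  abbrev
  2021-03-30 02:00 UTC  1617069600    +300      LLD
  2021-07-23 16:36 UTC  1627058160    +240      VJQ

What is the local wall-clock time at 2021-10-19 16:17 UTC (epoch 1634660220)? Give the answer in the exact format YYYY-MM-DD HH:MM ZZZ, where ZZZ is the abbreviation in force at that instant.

Query: 2021-10-19 16:17 UTC
Rule 2/2 (VJQ, +04:00): 2021-07-23 16:36 UTC ≤ query < +∞
16·60 + 17 + 240 = 1217 min
1217 = 0·1440 + 1217; 1217 = 20·60 + 17 → 20:17, same day
→ 2021-10-19 20:17 VJQ

2021-10-19 20:17 VJQ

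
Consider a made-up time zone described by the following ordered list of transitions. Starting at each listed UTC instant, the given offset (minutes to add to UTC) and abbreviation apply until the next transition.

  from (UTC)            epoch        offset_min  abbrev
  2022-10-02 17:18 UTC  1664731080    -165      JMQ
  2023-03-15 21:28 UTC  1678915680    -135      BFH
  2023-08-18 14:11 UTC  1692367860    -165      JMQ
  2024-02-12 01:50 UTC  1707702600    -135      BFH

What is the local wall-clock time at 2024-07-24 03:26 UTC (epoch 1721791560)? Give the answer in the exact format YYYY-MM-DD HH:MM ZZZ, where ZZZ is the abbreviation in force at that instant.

Query: 2024-07-24 03:26 UTC
Rule 4/4 (BFH, -02:15): 2024-02-12 01:50 UTC ≤ query < +∞
3·60 + 26 - 135 = 71 min
71 = 0·1440 + 71; 71 = 1·60 + 11 → 01:11, same day
→ 2024-07-24 01:11 BFH

2024-07-24 01:11 BFH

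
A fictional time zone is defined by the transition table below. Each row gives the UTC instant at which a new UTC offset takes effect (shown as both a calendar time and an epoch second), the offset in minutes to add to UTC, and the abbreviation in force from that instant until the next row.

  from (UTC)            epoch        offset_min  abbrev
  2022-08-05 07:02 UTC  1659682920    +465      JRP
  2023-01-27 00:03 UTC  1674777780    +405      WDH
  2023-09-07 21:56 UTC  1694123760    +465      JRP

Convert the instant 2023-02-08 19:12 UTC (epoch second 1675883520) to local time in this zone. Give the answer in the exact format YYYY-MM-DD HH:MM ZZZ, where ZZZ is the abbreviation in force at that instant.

Query: 2023-02-08 19:12 UTC
Rule 2/3 (WDH, +06:45): 2023-01-27 00:03 UTC ≤ query < 2023-09-07 21:56 UTC
19·60 + 12 + 405 = 1557 min
1557 = 1·1440 + 117; 117 = 1·60 + 57 → 01:57, 2023-02-08 + 1 day = 2023-02-09
→ 2023-02-09 01:57 WDH

2023-02-09 01:57 WDH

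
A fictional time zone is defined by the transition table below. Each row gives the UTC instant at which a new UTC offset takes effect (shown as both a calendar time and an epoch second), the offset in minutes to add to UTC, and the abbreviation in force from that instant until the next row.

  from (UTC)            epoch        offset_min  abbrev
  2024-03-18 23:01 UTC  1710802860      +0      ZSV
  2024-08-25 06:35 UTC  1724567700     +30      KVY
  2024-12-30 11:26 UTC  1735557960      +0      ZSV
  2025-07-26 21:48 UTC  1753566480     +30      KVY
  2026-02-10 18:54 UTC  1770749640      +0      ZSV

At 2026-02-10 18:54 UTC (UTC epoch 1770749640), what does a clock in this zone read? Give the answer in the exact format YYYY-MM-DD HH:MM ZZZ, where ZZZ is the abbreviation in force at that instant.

Query: 2026-02-10 18:54 UTC
Rule 5/5 (ZSV, +00:00): 2026-02-10 18:54 UTC ≤ query < +∞
18·60 + 54 + 0 = 1134 min
1134 = 0·1440 + 1134; 1134 = 18·60 + 54 → 18:54, same day
→ 2026-02-10 18:54 ZSV

2026-02-10 18:54 ZSV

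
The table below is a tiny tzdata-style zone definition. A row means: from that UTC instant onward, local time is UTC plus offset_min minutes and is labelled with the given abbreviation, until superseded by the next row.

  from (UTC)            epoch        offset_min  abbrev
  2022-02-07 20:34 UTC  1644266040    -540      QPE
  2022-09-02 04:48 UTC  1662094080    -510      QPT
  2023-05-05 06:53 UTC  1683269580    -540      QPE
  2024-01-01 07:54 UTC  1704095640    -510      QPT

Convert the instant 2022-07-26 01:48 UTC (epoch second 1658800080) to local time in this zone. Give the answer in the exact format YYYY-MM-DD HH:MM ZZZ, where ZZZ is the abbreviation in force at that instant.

Query: 2022-07-26 01:48 UTC
Rule 1/4 (QPE, -09:00): 2022-02-07 20:34 UTC ≤ query < 2022-09-02 04:48 UTC
1·60 + 48 - 540 = -432 min
-432 = -1·1440 + 1008; 1008 = 16·60 + 48 → 16:48, 2022-07-26 - 1 day = 2022-07-25
→ 2022-07-25 16:48 QPE

2022-07-25 16:48 QPE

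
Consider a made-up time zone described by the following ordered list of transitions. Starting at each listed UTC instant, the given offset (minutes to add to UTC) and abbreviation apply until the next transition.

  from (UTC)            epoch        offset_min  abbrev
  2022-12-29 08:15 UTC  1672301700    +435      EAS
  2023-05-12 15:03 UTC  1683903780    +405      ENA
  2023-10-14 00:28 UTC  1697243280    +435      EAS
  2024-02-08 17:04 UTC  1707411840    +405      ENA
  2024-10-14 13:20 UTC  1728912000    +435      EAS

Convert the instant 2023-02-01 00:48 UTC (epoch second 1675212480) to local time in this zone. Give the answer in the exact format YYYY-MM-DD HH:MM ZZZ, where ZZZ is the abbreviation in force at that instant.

2023-02-01 08:03 EAS

Query: 2023-02-01 00:48 UTC
Rule 1/5 (EAS, +07:15): 2022-12-29 08:15 UTC ≤ query < 2023-05-12 15:03 UTC
0·60 + 48 + 435 = 483 min
483 = 0·1440 + 483; 483 = 8·60 + 3 → 08:03, same day
→ 2023-02-01 08:03 EAS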